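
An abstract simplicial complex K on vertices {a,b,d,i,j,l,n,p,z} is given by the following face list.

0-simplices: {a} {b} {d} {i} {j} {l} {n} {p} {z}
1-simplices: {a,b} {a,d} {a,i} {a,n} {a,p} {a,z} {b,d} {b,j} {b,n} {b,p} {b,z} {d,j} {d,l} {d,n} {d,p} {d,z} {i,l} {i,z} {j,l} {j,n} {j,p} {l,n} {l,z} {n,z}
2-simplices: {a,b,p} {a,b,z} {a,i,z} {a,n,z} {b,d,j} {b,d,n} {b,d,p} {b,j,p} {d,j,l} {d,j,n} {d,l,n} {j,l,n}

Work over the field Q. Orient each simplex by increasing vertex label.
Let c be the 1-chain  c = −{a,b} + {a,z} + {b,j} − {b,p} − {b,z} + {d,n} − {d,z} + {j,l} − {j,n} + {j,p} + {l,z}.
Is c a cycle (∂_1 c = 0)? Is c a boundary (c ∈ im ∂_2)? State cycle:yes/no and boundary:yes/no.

n_0=9 n_1=24 n_2=12  [Q]
∂1: piv[ab,ad,ai,an,ap,az,bj,dl] rk=8  ker:bd,bn,bp,bz,dj,dn,dp,dz,il,iz,jl,jn,jp,ln,lz,nz
∂2: piv[abp,abz,aiz,anz,bdj,bdn,bdp,bjp,djl,djn,dln] rk=11  ker:jln
∂1c = 0
c vs im∂2: residual ≠ 0 ⇒ not boundary

cycle:yes boundary:no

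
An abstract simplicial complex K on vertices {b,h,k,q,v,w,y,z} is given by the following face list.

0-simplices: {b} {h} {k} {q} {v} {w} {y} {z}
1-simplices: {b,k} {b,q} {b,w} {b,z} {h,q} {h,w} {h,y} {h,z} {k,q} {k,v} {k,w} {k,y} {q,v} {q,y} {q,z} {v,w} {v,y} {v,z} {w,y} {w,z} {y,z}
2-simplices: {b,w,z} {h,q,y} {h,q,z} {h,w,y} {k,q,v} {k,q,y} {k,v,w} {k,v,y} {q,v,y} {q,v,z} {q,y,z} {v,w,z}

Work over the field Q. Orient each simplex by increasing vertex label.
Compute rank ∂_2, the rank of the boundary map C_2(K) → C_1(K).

n_0=8 n_1=21 n_2=12  [Q]
∂1: piv[bk,bq,bw,bz,hq,hy,kv] rk=7  ker:hw,hz,kq,kw,ky,qv,qy,qz,vw,vy,vz,wy,wz,yz
∂2: piv[bwz,hqy,hqz,hwy,kqv,kqy,kvw,kvy,qvz,qyz,vwz] rk=11  ker:qvy
rk∂_2=11

rank∂_2=11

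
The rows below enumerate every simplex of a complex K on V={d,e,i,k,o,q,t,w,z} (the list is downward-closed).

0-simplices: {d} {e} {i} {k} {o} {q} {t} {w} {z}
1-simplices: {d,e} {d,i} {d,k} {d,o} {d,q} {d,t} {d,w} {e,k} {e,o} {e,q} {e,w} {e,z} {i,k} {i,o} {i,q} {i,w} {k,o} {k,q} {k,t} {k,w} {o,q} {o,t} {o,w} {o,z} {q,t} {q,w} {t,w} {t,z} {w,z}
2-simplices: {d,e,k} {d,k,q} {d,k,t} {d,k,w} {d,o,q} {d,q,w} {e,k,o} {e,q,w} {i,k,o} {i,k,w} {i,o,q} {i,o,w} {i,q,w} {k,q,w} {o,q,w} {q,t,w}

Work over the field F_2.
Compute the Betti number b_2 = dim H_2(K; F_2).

b_2=2

n_0=9 n_1=29 n_2=16  [Z2]
∂1: piv[de,di,dk,do,dq,dt,dw,ez] rk=8  ker:ek,eo,eq,ew,ik,io,iq,iw,ko,kq,kt,kw,oq,ot,ow,oz,qt,qw,tw,tz,wz
∂2: piv[dek,dkq,dkt,dkw,doq,dqw,eko,eqw,iko,ikw,ioq,iow,iqw,qtw] rk=14  ker:kqw,oqw
b_2=(16−14)−0=2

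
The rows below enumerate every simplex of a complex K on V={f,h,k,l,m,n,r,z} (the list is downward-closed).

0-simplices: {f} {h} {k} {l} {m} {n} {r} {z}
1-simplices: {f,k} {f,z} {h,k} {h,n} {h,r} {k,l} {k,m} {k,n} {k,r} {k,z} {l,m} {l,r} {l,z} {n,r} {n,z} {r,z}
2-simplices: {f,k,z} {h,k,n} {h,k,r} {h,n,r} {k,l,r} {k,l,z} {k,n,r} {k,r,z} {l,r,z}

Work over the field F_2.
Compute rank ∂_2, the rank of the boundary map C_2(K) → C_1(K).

n_0=8 n_1=16 n_2=9  [Z2]
∂1: piv[fk,fz,hk,hn,hr,kl,km] rk=7  ker:kn,kr,kz,lm,lr,lz,nr,nz,rz
∂2: piv[fkz,hkn,hkr,hnr,klr,klz,krz] rk=7  ker:knr,lrz
rk∂_2=7

rank∂_2=7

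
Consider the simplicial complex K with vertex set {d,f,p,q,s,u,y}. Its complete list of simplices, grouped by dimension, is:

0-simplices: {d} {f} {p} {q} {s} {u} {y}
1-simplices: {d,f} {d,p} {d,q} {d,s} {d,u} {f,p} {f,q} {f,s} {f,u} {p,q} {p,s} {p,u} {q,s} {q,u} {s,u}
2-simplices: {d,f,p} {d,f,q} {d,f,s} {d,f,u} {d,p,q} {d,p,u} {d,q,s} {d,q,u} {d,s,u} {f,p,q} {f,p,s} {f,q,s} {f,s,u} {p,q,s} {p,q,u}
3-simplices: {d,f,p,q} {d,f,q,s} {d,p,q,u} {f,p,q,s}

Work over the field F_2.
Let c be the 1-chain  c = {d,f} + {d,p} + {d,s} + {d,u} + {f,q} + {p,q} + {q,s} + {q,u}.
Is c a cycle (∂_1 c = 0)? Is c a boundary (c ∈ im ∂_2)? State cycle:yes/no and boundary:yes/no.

cycle:yes boundary:yes

n_0=7 n_1=15 n_2=15 n_3=4  [Z2]
∂1: piv[df,dp,dq,ds,du] rk=5  ker:fp,fq,fs,fu,pq,ps,pu,qs,qu,su
∂2: piv[dfp,dfq,dfs,dfu,dpq,dpu,dqs,dqu,dsu,fps] rk=10  ker:fpq,fqs,fsu,pqs,pqu
∂3: piv[dfpq,dfqs,dpqu,fpqs] rk=4
∂1c = 0
c vs im∂2: reduces to 0 ⇒ boundary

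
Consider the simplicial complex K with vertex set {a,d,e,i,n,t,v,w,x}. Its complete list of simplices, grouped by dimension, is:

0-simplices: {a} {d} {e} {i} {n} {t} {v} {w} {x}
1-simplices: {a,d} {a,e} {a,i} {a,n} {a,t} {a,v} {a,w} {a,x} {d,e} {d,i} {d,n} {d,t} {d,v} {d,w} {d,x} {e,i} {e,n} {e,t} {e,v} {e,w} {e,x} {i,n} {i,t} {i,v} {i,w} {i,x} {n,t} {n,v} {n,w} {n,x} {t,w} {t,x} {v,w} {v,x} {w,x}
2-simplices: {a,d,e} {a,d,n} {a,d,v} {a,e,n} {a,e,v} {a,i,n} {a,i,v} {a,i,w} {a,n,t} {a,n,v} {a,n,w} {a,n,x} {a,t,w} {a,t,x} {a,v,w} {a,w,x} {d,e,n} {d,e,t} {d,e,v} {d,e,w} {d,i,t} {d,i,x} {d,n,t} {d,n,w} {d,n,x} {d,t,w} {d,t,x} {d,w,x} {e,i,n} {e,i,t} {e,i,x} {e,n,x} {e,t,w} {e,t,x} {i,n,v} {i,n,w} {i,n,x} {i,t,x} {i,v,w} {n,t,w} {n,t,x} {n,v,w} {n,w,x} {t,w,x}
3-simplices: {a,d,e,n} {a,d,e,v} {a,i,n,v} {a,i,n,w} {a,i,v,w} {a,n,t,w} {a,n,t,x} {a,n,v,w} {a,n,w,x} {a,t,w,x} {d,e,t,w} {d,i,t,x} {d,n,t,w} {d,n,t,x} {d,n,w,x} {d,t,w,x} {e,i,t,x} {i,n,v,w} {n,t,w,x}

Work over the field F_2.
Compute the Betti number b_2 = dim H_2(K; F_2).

b_2=2

n_0=9 n_1=35 n_2=44 n_3=19  [Z2]
∂1: piv[ad,ae,ai,an,at,av,aw,ax] rk=8  ker:de,di,dn,dt,dv,dw,dx,ei,en,et,ev,ew,ex,in,it,iv,iw,ix,nt,nv,nw,nx,tw,tx,vw,vx,wx
∂2: piv[ade,adn,adv,aen,aev,ain,aiv,aiw,ant,anv,anw,anx,atw,atx,avw,awx,det,dew,dit,dix,dnt,dnw,dnx,ein,eit,eix] rk=26  ker:den,dev,dtw,dtx,dwx,enx,etw,etx,inv,inw,inx,itx,ivw,ntw,ntx,nvw,nwx,twx
∂3: piv[aden,adev,ainv,ainw,aivw,antw,antx,anvw,anwx,atwx,detw,ditx,dntw,dntx,dnwx,eitx] rk=16  ker:dtwx,invw,ntwx
b_2=(44−26)−16=2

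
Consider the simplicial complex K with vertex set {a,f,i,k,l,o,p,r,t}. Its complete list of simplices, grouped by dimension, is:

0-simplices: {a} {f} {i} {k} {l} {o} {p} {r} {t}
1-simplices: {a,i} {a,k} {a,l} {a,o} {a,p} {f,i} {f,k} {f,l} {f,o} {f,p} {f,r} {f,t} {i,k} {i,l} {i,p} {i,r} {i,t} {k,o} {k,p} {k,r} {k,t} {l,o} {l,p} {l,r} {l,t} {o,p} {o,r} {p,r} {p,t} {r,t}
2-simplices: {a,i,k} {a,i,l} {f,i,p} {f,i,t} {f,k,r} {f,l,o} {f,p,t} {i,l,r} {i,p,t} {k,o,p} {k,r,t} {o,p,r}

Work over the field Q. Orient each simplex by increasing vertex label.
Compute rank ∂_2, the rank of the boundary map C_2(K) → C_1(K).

n_0=9 n_1=30 n_2=12  [Q]
∂1: piv[ai,ak,al,ao,ap,fi,fr,ft] rk=8  ker:fk,fl,fo,fp,ik,il,ip,ir,it,ko,kp,kr,kt,lo,lp,lr,lt,op,or,pr,pt,rt
∂2: piv[aik,ail,fip,fit,fkr,flo,fpt,ilr,kop,krt,opr] rk=11  ker:ipt
rk∂_2=11

rank∂_2=11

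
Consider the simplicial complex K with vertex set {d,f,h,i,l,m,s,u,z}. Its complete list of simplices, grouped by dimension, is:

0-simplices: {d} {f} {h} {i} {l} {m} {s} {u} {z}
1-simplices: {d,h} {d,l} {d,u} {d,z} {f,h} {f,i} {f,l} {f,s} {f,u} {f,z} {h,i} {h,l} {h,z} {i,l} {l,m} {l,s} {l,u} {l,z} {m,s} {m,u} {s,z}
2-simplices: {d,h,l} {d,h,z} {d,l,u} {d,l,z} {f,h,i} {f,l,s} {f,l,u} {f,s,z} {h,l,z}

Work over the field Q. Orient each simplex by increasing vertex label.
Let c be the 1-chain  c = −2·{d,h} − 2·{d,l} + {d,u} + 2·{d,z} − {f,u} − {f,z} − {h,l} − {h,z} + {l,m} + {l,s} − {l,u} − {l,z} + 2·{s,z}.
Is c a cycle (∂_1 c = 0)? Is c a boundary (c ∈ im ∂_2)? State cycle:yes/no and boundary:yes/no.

n_0=9 n_1=21 n_2=9  [Q]
∂1: piv[dh,dl,du,dz,fh,fi,fs,lm] rk=8  ker:fl,fu,fz,hi,hl,hz,il,ls,lu,lz,ms,mu,sz
∂2: piv[dhl,dhz,dlu,dlz,fhi,fls,flu,fsz] rk=8  ker:hlz
∂1c = {d} + 2·{f} − 3·{l} + {m} − {s} − {u} + {z}

cycle:no boundary:no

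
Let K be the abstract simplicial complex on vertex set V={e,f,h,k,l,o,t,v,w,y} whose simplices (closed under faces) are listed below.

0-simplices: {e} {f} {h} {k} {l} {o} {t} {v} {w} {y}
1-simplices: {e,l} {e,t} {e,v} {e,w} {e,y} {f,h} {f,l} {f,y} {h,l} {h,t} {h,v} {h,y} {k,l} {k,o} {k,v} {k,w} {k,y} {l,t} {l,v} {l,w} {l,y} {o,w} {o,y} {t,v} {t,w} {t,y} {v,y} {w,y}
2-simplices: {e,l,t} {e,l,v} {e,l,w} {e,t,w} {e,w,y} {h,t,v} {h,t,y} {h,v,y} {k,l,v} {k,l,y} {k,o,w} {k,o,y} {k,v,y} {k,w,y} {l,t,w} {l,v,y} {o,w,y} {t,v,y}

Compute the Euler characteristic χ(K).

χ(K)=0

n_0=10 n_1=28 n_2=18
χ=+10−28+18=0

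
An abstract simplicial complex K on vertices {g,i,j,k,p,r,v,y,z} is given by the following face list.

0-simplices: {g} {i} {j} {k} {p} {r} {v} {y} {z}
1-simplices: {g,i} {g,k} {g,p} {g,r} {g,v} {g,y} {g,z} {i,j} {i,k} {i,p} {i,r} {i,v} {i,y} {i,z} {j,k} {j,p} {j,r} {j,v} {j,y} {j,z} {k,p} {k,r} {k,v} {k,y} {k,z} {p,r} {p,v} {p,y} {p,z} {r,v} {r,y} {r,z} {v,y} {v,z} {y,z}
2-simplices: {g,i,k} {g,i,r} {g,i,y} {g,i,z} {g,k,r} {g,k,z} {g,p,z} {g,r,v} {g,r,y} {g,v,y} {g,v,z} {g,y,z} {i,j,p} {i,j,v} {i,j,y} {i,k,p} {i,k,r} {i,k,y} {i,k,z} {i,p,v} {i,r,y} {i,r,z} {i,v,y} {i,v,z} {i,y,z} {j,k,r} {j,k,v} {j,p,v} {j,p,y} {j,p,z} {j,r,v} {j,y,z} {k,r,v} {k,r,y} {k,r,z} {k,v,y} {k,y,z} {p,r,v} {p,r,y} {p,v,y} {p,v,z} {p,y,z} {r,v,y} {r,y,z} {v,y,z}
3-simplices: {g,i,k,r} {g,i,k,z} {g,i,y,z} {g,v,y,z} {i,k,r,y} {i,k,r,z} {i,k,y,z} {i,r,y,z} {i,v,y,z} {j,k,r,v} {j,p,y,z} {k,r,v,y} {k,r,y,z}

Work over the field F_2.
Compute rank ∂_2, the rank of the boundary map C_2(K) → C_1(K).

n_0=9 n_1=35 n_2=45 n_3=13  [Z2]
∂1: piv[gi,gk,gp,gr,gv,gy,gz,ij] rk=8  ker:ik,ip,ir,iv,iy,iz,jk,jp,jr,jv,jy,jz,kp,kr,kv,ky,kz,pr,pv,py,pz,rv,ry,rz,vy,vz,yz
∂2: piv[gik,gir,giy,giz,gkr,gkz,gpz,grv,gry,gvy,gvz,gyz,ijp,ijv,ijy,ikp,iky,ipv,irz,ivy,jkr,jkv,jpy,jpz,jrv,jyz,prv] rk=27  ker:ikr,ikz,iry,ivz,iyz,jpv,krv,kry,krz,kvy,kyz,pry,pvy,pvz,pyz,rvy,ryz,vyz
∂3: piv[gikr,gikz,giyz,gvyz,ikry,ikrz,ikyz,iryz,ivyz,jkrv,jpyz,krvy] rk=12  ker:kryz
rk∂_2=27

rank∂_2=27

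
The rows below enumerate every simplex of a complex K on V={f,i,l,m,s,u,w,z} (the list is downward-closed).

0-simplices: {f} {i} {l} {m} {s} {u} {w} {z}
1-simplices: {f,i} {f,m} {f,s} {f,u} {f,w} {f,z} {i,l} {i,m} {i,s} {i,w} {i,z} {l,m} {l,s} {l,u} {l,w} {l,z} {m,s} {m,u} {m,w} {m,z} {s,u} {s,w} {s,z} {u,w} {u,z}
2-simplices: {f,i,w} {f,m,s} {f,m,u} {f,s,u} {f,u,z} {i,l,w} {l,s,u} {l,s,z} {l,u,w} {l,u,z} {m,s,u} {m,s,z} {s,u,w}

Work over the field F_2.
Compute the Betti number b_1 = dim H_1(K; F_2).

b_1=6

n_0=8 n_1=25 n_2=13  [Z2]
∂1: piv[fi,fm,fs,fu,fw,fz,il] rk=7  ker:im,is,iw,iz,lm,ls,lu,lw,lz,ms,mu,mw,mz,su,sw,sz,uw,uz
∂2: piv[fiw,fms,fmu,fsu,fuz,ilw,lsu,lsz,luw,luz,msz,suw] rk=12  ker:msu
b_1=(25−7)−12=6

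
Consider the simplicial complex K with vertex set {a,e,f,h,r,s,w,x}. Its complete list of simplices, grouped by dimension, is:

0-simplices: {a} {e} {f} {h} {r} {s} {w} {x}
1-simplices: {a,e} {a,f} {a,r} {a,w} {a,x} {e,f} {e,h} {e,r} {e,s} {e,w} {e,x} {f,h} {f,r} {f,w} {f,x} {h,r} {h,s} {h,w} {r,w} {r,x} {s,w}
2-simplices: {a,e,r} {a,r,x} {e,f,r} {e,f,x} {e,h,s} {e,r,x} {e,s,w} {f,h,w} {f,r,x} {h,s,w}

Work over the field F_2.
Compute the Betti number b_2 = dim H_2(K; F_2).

n_0=8 n_1=21 n_2=10  [Z2]
∂1: piv[ae,af,ar,aw,ax,eh,es] rk=7  ker:ef,er,ew,ex,fh,fr,fw,fx,hr,hs,hw,rw,rx,sw
∂2: piv[aer,arx,efr,efx,ehs,erx,esw,fhw,hsw] rk=9  ker:frx
b_2=(10−9)−0=1

b_2=1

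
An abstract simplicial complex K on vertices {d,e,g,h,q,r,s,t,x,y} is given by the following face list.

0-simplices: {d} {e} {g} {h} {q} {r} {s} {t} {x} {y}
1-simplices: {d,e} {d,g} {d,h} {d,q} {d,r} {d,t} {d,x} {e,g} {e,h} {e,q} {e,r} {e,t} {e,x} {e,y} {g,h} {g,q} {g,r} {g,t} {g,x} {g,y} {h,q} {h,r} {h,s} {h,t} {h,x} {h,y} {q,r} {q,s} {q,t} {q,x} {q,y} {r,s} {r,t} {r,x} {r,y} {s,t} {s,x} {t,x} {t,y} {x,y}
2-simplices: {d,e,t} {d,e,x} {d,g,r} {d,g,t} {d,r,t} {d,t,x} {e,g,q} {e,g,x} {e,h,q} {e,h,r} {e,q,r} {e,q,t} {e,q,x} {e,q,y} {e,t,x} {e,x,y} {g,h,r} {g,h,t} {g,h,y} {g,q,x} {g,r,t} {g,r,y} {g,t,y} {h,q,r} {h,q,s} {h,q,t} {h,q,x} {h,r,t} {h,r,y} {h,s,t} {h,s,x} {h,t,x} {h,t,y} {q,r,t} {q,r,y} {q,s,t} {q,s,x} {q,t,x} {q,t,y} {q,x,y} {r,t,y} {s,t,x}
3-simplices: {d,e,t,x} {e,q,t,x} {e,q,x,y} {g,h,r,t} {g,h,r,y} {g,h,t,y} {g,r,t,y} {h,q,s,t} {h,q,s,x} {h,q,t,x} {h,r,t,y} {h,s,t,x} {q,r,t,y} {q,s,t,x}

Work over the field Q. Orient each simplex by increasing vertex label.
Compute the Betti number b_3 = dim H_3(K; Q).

b_3=2

n_0=10 n_1=40 n_2=42 n_3=14  [Q]
∂1: piv[de,dg,dh,dq,dr,dt,dx,ey,hs] rk=9  ker:eg,eh,eq,er,et,ex,gh,gq,gr,gt,gx,gy,hq,hr,ht,hx,hy,qr,qs,qt,qx,qy,rs,rt,rx,ry,st,sx,tx,ty,xy
∂2: piv[det,dex,dgr,dgt,drt,dtx,egq,egx,ehq,ehr,eqr,eqt,eqx,eqy,exy,ghr,ght,ghy,gry,gty,hqs,hqt,hqx,hst,hsx,qry] rk=26  ker:etx,gqx,grt,hqr,hrt,hry,htx,hty,qrt,qst,qsx,qtx,qty,qxy,rty,stx
∂3: piv[detx,eqtx,eqxy,ghrt,ghry,ghty,grty,hqst,hqsx,hqtx,hstx,qrty] rk=12  ker:hrty,qstx
b_3=(14−12)−0=2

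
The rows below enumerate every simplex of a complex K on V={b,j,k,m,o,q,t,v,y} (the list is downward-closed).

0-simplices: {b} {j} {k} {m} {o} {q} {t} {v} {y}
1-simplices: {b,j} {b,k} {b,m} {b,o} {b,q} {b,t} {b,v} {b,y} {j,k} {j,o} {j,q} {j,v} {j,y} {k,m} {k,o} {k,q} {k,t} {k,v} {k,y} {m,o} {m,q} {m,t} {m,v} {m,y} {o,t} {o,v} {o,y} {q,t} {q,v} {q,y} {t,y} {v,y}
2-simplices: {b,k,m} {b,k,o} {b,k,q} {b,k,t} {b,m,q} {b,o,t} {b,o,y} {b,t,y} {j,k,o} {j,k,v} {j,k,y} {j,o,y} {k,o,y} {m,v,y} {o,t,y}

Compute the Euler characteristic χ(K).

n_0=9 n_1=32 n_2=15
χ=+9−32+15=-8

χ(K)=-8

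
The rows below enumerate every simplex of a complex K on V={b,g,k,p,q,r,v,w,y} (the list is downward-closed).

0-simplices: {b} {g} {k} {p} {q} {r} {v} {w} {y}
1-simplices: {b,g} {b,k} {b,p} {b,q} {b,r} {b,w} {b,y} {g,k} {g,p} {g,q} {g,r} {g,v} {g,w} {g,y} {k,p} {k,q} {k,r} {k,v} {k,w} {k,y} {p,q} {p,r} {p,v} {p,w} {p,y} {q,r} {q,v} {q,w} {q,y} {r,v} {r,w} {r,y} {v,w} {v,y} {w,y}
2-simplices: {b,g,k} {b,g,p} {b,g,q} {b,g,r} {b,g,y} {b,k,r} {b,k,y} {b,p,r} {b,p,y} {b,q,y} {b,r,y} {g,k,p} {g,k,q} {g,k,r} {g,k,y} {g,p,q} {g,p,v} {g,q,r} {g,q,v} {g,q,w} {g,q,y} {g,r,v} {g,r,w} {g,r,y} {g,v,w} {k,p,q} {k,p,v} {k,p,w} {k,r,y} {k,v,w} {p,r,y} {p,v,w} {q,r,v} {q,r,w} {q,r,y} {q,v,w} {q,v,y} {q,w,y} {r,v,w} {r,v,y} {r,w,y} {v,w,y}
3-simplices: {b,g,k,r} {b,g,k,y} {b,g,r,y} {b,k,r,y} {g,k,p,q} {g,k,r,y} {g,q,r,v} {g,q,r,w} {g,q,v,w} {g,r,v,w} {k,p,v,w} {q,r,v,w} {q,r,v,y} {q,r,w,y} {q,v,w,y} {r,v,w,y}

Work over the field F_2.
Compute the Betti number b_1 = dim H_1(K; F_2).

b_1=1

n_0=9 n_1=35 n_2=42 n_3=16  [Z2]
∂1: piv[bg,bk,bp,bq,br,bw,by,gv] rk=8  ker:gk,gp,gq,gr,gw,gy,kp,kq,kr,kv,kw,ky,pq,pr,pv,pw,py,qr,qv,qw,qy,rv,rw,ry,vw,vy,wy
∂2: piv[bgk,bgp,bgq,bgr,bgy,bkr,bky,bpr,bpy,bqy,bry,gkp,gkq,gpq,gpv,gqr,gqv,gqw,grv,grw,gvw,kpv,kpw,kvw,qvy,qwy] rk=26  ker:gkr,gky,gqy,gry,kpq,kry,pry,pvw,qrv,qrw,qry,qvw,rvw,rvy,rwy,vwy
∂3: piv[bgkr,bgky,bgry,bkry,gkpq,gqrv,gqrw,gqvw,grvw,kpvw,qrvy,qrwy,qvwy] rk=13  ker:gkry,qrvw,rvwy
b_1=(35−8)−26=1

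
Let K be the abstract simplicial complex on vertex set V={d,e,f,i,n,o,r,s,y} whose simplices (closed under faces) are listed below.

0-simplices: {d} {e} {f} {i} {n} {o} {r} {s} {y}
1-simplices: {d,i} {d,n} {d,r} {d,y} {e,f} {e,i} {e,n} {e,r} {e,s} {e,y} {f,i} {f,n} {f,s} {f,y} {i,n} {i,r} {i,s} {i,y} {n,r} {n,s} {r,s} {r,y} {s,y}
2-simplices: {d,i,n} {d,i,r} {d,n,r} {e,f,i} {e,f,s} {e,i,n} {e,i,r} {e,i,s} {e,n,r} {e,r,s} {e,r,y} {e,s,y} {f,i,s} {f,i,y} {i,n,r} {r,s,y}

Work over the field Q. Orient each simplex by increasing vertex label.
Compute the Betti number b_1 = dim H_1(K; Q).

n_0=9 n_1=23 n_2=16  [Q]
∂1: piv[di,dn,dr,dy,ef,ei,es] rk=7  ker:en,er,ey,fi,fn,fs,fy,in,ir,is,iy,nr,ns,rs,ry,sy
∂2: piv[din,dir,dnr,efi,efs,ein,eir,eis,ers,ery,esy,fiy] rk=12  ker:enr,fis,inr,rsy
b_1=(23−7)−12=4

b_1=4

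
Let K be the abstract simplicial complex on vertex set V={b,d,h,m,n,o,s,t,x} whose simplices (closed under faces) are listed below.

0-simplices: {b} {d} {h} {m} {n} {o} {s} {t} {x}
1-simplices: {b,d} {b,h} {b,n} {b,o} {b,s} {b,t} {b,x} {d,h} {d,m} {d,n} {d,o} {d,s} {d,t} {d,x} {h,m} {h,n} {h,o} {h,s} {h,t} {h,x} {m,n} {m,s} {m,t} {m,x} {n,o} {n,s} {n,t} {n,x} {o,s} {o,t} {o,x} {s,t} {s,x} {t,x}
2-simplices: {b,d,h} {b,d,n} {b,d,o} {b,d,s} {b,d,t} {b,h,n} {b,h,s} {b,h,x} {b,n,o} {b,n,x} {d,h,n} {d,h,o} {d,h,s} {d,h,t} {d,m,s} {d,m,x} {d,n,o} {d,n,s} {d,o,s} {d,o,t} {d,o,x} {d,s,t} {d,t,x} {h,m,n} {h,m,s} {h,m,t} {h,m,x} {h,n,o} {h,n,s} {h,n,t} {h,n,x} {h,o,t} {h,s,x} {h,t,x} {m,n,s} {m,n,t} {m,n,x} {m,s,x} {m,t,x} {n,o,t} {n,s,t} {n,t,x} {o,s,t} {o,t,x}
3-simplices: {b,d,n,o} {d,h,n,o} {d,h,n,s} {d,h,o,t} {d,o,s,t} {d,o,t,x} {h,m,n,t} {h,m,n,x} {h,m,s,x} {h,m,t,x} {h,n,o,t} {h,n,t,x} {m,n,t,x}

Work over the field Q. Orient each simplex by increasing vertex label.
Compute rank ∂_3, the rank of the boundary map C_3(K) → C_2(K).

n_0=9 n_1=34 n_2=44 n_3=13  [Q]
∂1: piv[bd,bh,bn,bo,bs,bt,bx,dm] rk=8  ker:dh,dn,do,ds,dt,dx,hm,hn,ho,hs,ht,hx,mn,ms,mt,mx,no,ns,nt,nx,os,ot,ox,st,sx,tx
∂2: piv[bdh,bdn,bdo,bds,bdt,bhn,bhs,bhx,bno,bnx,dho,dht,dms,dmx,dns,dos,dot,dox,dst,dtx,hmn,hms,hmt,hmx,hnt,hsx] rk=26  ker:dhn,dhs,dno,hno,hns,hnx,hot,htx,mns,mnt,mnx,msx,mtx,not,nst,ntx,ost,otx
∂3: piv[bdno,dhno,dhns,dhot,dost,dotx,hmnt,hmnx,hmsx,hmtx,hnot,hntx] rk=12  ker:mntx
rk∂_3=12

rank∂_3=12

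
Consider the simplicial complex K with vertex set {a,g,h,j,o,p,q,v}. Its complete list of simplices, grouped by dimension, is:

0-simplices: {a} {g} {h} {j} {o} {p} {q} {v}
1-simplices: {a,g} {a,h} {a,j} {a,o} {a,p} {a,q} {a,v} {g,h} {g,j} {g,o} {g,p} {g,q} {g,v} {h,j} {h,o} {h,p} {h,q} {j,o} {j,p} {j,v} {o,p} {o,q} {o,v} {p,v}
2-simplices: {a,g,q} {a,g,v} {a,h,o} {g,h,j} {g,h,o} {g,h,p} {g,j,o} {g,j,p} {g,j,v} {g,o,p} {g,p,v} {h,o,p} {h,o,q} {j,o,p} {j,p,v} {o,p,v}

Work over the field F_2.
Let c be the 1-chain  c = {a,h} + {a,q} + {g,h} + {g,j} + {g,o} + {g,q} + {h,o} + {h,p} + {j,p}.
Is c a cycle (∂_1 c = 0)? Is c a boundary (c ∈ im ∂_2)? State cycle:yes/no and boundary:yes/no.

n_0=8 n_1=24 n_2=16  [Z2]
∂1: piv[ag,ah,aj,ao,ap,aq,av] rk=7  ker:gh,gj,go,gp,gq,gv,hj,ho,hp,hq,jo,jp,jv,op,oq,ov,pv
∂2: piv[agq,agv,aho,ghj,gho,ghp,gjo,gjp,gjv,gop,gpv,hoq,opv] rk=13  ker:hop,jop,jpv
∂1c = 0
c vs im∂2: residual ≠ 0 ⇒ not boundary

cycle:yes boundary:no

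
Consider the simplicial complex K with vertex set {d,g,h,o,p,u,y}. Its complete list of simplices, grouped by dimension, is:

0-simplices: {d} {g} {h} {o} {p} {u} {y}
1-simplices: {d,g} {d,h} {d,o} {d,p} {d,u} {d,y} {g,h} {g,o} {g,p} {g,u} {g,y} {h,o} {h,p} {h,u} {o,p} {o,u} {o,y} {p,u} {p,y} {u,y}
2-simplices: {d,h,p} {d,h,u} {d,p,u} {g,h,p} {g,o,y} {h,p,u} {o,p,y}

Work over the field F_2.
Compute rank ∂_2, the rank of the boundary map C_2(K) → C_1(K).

rank∂_2=6

n_0=7 n_1=20 n_2=7  [Z2]
∂1: piv[dg,dh,do,dp,du,dy] rk=6  ker:gh,go,gp,gu,gy,ho,hp,hu,op,ou,oy,pu,py,uy
∂2: piv[dhp,dhu,dpu,ghp,goy,opy] rk=6  ker:hpu
rk∂_2=6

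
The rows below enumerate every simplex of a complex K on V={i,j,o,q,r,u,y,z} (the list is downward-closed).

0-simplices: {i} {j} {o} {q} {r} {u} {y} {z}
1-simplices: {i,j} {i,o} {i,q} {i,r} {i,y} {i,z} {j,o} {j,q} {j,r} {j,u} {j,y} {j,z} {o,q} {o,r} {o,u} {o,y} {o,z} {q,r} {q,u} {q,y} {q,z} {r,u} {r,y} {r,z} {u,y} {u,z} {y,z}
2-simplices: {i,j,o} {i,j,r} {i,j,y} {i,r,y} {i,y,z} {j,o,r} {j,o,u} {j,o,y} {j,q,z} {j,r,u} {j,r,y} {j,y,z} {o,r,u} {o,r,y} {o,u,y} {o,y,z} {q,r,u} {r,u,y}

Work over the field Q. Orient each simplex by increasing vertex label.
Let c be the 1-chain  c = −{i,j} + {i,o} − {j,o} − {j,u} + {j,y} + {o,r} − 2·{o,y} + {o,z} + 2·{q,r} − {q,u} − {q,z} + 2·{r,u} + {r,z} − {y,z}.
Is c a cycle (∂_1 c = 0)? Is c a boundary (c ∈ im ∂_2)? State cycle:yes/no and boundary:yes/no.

n_0=8 n_1=27 n_2=18  [Q]
∂1: piv[ij,io,iq,ir,iy,iz,ju] rk=7  ker:jo,jq,jr,jy,jz,oq,or,ou,oy,oz,qr,qu,qy,qz,ru,ry,rz,uy,uz,yz
∂2: piv[ijo,ijr,ijy,iry,iyz,jor,jou,joy,jqz,jru,jyz,ouy,oyz,qru] rk=14  ker:jry,oru,ory,ruy
∂1c = 0
c vs im∂2: residual ≠ 0 ⇒ not boundary

cycle:yes boundary:no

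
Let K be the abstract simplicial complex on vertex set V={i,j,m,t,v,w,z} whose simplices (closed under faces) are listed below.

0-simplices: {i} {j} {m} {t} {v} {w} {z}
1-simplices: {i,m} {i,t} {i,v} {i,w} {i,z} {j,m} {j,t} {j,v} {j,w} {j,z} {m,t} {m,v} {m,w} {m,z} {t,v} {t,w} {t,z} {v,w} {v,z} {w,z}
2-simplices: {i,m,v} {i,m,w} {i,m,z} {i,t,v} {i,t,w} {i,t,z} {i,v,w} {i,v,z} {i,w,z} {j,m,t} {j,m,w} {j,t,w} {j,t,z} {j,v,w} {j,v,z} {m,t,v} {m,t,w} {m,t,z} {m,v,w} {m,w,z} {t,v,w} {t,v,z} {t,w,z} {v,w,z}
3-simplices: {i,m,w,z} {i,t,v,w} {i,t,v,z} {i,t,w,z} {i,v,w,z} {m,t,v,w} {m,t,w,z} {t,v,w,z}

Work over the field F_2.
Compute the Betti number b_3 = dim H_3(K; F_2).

n_0=7 n_1=20 n_2=24 n_3=8  [Z2]
∂1: piv[im,it,iv,iw,iz,jm] rk=6  ker:jt,jv,jw,jz,mt,mv,mw,mz,tv,tw,tz,vw,vz,wz
∂2: piv[imv,imw,imz,itv,itw,itz,ivw,ivz,iwz,jmt,jmw,jtw,jtz,jvw] rk=14  ker:jvz,mtv,mtw,mtz,mvw,mwz,tvw,tvz,twz,vwz
∂3: piv[imwz,itvw,itvz,itwz,ivwz,mtvw,mtwz] rk=7  ker:tvwz
b_3=(8−7)−0=1

b_3=1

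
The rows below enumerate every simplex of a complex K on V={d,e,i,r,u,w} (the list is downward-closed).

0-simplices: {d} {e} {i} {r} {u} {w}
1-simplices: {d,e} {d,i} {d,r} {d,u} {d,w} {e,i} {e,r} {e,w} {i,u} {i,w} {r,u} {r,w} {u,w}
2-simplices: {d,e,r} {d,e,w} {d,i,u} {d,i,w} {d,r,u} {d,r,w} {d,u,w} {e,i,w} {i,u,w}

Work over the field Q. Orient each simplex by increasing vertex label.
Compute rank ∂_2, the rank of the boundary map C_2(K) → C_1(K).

n_0=6 n_1=13 n_2=9  [Q]
∂1: piv[de,di,dr,du,dw] rk=5  ker:ei,er,ew,iu,iw,ru,rw,uw
∂2: piv[der,dew,diu,diw,dru,drw,duw,eiw] rk=8  ker:iuw
rk∂_2=8

rank∂_2=8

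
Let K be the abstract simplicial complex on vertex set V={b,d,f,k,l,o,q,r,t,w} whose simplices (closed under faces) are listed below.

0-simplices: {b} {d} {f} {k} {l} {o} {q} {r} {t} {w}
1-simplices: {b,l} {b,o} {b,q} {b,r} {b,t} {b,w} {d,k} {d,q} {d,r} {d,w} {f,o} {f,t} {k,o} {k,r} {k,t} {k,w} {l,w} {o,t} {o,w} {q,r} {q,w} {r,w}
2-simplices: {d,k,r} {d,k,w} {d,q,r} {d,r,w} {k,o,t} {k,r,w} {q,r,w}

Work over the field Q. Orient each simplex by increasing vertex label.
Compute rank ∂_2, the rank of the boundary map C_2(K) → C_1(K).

rank∂_2=6

n_0=10 n_1=22 n_2=7  [Q]
∂1: piv[bl,bo,bq,br,bt,bw,dk,dq,fo] rk=9  ker:dr,dw,ft,ko,kr,kt,kw,lw,ot,ow,qr,qw,rw
∂2: piv[dkr,dkw,dqr,drw,kot,qrw] rk=6  ker:krw
rk∂_2=6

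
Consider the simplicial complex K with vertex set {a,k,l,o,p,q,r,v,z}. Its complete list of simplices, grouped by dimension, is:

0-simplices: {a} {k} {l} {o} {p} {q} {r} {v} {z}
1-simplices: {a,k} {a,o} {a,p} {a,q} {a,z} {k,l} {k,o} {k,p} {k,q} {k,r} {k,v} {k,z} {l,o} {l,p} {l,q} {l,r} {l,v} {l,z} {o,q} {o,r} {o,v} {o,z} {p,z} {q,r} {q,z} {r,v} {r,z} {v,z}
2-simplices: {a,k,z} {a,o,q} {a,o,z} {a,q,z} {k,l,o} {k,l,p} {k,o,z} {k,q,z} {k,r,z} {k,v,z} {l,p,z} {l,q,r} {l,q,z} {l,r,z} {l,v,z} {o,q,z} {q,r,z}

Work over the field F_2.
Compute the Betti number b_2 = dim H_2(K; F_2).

b_2=2

n_0=9 n_1=28 n_2=17  [Z2]
∂1: piv[ak,ao,ap,aq,az,kl,kr,kv] rk=8  ker:ko,kp,kq,kz,lo,lp,lq,lr,lv,lz,oq,or,ov,oz,pz,qr,qz,rv,rz,vz
∂2: piv[akz,aoq,aoz,aqz,klo,klp,koz,kqz,krz,kvz,lpz,lqr,lqz,lrz,lvz] rk=15  ker:oqz,qrz
b_2=(17−15)−0=2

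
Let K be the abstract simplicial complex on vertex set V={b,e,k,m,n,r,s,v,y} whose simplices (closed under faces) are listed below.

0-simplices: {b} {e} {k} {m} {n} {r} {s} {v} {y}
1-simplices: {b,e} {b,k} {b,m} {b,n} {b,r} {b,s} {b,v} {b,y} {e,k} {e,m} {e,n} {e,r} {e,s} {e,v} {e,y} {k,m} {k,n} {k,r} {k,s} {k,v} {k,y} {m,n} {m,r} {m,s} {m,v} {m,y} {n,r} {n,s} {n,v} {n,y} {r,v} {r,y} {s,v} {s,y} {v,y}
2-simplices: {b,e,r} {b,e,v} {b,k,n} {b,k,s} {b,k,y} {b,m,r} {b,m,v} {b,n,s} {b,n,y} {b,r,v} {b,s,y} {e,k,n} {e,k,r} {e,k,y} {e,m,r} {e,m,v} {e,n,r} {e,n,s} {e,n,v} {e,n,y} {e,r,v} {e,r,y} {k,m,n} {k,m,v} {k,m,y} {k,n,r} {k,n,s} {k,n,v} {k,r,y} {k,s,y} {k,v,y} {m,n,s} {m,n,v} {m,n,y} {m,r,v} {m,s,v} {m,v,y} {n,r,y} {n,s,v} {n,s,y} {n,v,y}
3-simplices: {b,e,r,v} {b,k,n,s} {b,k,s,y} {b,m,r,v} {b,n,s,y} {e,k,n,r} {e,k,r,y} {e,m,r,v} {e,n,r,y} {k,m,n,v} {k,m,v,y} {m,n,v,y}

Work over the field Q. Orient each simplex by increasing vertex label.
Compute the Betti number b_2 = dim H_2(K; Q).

b_2=3

n_0=9 n_1=35 n_2=41 n_3=12  [Q]
∂1: piv[be,bk,bm,bn,br,bs,bv,by] rk=8  ker:ek,em,en,er,es,ev,ey,km,kn,kr,ks,kv,ky,mn,mr,ms,mv,my,nr,ns,nv,ny,rv,ry,sv,sy,vy
∂2: piv[ber,bev,bkn,bks,bky,bmr,bmv,bns,bny,brv,bsy,ekn,ekr,eky,emr,enr,ens,env,ery,kmn,kmv,kmy,knv,kvy,mns,msv] rk=26  ker:emv,eny,erv,knr,kns,kry,ksy,mnv,mny,mrv,mvy,nry,nsv,nsy,nvy
∂3: piv[berv,bkns,bksy,bmrv,bnsy,eknr,ekry,emrv,enry,kmnv,kmvy,mnvy] rk=12
b_2=(41−26)−12=3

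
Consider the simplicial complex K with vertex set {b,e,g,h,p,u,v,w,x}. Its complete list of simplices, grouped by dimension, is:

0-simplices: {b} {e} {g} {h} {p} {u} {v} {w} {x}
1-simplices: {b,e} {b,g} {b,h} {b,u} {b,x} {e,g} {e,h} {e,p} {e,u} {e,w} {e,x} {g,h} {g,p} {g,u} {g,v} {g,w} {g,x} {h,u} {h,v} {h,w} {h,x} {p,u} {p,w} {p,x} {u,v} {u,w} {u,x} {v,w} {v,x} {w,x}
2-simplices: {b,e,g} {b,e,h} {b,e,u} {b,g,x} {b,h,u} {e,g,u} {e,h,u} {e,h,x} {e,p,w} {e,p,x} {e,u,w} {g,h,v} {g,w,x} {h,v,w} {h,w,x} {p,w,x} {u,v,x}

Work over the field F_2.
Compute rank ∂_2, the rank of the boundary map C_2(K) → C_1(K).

rank∂_2=16

n_0=9 n_1=30 n_2=17  [Z2]
∂1: piv[be,bg,bh,bu,bx,ep,ew,gv] rk=8  ker:eg,eh,eu,ex,gh,gp,gu,gw,gx,hu,hv,hw,hx,pu,pw,px,uv,uw,ux,vw,vx,wx
∂2: piv[beg,beh,beu,bgx,bhu,egu,ehx,epw,epx,euw,ghv,gwx,hvw,hwx,pwx,uvx] rk=16  ker:ehu
rk∂_2=16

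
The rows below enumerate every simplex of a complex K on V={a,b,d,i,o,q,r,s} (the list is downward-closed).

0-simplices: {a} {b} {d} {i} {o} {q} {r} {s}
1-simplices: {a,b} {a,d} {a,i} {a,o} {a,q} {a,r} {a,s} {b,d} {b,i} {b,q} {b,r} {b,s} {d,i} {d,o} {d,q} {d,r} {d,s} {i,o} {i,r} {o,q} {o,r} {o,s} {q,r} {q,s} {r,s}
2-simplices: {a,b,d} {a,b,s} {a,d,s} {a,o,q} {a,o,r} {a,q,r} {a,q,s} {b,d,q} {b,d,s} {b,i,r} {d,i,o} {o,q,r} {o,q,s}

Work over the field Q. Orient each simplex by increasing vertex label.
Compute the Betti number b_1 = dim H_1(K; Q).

n_0=8 n_1=25 n_2=13  [Q]
∂1: piv[ab,ad,ai,ao,aq,ar,as] rk=7  ker:bd,bi,bq,br,bs,di,do,dq,dr,ds,io,ir,oq,or,os,qr,qs,rs
∂2: piv[abd,abs,ads,aoq,aor,aqr,aqs,bdq,bir,dio,oqs] rk=11  ker:bds,oqr
b_1=(25−7)−11=7

b_1=7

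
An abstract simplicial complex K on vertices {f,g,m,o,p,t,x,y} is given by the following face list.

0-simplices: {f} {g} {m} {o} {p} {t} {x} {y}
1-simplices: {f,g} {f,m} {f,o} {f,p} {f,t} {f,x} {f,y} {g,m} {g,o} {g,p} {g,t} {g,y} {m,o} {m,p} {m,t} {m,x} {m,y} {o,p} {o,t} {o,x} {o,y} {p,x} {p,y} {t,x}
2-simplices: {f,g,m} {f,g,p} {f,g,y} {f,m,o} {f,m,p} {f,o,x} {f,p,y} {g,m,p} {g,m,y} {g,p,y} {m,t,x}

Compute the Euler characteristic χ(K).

n_0=8 n_1=24 n_2=11
χ=+8−24+11=-5

χ(K)=-5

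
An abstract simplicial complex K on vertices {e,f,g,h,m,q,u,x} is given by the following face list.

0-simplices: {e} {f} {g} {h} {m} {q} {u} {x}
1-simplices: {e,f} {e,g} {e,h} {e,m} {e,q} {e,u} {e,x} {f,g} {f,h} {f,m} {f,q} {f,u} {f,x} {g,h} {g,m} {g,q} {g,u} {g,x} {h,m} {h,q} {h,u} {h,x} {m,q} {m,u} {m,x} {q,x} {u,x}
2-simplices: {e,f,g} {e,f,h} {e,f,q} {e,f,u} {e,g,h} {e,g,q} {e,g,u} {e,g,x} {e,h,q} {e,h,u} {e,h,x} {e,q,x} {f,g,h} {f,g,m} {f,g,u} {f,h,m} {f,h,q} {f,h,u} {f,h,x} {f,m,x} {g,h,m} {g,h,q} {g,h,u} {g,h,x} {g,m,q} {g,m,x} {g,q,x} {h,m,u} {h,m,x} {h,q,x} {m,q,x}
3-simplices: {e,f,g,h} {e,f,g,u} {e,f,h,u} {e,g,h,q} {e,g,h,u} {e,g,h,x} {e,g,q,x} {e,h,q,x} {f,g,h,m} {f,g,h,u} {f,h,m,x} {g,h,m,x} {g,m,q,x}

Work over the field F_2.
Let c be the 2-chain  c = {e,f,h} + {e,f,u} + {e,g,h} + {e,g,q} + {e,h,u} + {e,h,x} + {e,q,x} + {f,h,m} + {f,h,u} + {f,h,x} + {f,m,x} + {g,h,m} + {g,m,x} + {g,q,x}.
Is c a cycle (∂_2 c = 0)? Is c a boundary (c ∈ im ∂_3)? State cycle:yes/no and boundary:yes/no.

n_0=8 n_1=27 n_2=31 n_3=13  [Z2]
∂1: piv[ef,eg,eh,em,eq,eu,ex] rk=7  ker:fg,fh,fm,fq,fu,fx,gh,gm,gq,gu,gx,hm,hq,hu,hx,mq,mu,mx,qx,ux
∂2: piv[efg,efh,efq,efu,egh,egq,egu,egx,ehq,ehu,ehx,eqx,fgm,fhm,fhx,fmx,gmq,hmu] rk=18  ker:fgh,fgu,fhq,fhu,ghm,ghq,ghu,ghx,gmx,gqx,hmx,hqx,mqx
∂3: piv[efgh,efgu,efhu,eghq,eghu,eghx,egqx,ehqx,fghm,fhmx,ghmx,gmqx] rk=12  ker:fghu
∂2c = 0
c vs im∂3: reduces to 0 ⇒ boundary

cycle:yes boundary:yes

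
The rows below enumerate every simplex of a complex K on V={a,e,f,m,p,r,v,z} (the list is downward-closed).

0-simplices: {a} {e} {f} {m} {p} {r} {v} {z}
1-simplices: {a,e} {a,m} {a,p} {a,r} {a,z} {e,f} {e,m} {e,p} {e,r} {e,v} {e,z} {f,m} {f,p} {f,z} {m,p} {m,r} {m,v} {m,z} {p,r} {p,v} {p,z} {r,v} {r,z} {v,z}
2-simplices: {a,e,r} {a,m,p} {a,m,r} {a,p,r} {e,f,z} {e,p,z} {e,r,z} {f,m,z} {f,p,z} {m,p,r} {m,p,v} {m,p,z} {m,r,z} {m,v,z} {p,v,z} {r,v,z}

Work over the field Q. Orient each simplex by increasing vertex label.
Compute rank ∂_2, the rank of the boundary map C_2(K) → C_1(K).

rank∂_2=14

n_0=8 n_1=24 n_2=16  [Q]
∂1: piv[ae,am,ap,ar,az,ef,ev] rk=7  ker:em,ep,er,ez,fm,fp,fz,mp,mr,mv,mz,pr,pv,pz,rv,rz,vz
∂2: piv[aer,amp,amr,apr,efz,epz,erz,fmz,fpz,mpv,mpz,mrz,mvz,rvz] rk=14  ker:mpr,pvz
rk∂_2=14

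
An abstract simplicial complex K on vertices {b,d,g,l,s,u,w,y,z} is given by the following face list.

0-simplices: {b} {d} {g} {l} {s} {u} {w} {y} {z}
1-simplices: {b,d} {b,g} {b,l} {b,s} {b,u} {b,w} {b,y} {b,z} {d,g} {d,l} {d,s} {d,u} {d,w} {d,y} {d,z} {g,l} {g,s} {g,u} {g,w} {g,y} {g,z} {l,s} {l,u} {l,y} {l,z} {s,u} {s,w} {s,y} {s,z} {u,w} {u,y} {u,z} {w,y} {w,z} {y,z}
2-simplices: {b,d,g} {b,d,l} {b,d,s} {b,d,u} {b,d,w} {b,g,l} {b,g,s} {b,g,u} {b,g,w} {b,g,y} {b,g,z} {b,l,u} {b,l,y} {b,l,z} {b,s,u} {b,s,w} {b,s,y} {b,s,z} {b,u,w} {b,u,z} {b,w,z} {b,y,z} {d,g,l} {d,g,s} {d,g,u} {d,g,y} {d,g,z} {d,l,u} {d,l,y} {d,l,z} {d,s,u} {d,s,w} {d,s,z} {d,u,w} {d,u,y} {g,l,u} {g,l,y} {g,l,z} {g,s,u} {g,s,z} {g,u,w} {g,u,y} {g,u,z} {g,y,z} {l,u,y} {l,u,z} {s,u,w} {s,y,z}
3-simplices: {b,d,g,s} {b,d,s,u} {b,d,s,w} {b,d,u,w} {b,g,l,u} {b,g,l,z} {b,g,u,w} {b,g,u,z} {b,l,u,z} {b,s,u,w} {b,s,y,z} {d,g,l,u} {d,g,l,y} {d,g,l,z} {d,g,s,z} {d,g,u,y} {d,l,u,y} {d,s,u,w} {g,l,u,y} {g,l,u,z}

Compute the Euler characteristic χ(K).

n_0=9 n_1=35 n_2=48 n_3=20
χ=+9−35+48−20=2

χ(K)=2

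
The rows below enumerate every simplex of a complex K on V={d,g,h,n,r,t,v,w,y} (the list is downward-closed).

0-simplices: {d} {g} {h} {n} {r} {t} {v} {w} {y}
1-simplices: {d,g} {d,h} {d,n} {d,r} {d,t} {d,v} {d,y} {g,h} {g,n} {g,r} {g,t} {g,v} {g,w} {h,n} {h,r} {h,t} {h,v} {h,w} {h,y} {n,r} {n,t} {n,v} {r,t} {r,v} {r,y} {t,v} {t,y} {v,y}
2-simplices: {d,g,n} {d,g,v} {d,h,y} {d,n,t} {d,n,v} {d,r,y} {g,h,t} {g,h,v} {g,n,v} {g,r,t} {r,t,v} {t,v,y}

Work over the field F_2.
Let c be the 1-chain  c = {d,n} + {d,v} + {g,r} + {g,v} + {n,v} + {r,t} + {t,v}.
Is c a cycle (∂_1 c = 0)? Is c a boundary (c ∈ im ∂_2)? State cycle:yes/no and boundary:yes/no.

n_0=9 n_1=28 n_2=12  [Z2]
∂1: piv[dg,dh,dn,dr,dt,dv,dy,gw] rk=8  ker:gh,gn,gr,gt,gv,hn,hr,ht,hv,hw,hy,nr,nt,nv,rt,rv,ry,tv,ty,vy
∂2: piv[dgn,dgv,dhy,dnt,dnv,dry,ght,ghv,grt,rtv,tvy] rk=11  ker:gnv
∂1c = 0
c vs im∂2: residual ≠ 0 ⇒ not boundary

cycle:yes boundary:no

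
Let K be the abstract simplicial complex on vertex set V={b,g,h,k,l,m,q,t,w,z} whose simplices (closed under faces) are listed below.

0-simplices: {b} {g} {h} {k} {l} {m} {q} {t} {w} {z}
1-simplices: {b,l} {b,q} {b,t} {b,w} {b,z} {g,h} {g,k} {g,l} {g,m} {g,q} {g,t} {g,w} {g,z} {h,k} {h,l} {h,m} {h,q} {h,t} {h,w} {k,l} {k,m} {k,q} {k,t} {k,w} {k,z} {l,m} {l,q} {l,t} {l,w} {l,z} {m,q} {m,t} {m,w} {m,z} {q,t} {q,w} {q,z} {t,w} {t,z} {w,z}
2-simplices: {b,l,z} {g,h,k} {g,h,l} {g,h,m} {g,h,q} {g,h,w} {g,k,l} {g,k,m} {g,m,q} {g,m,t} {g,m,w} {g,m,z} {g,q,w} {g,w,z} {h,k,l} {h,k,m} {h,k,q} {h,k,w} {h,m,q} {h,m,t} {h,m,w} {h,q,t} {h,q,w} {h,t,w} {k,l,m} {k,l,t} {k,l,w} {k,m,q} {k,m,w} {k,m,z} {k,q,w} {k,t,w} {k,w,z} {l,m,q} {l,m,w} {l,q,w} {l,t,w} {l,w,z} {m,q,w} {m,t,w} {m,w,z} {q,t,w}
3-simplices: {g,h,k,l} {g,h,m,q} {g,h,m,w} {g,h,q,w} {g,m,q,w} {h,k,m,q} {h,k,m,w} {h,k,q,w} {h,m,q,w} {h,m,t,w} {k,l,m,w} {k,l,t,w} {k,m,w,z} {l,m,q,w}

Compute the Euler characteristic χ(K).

χ(K)=-2

n_0=10 n_1=40 n_2=42 n_3=14
χ=+10−40+42−14=-2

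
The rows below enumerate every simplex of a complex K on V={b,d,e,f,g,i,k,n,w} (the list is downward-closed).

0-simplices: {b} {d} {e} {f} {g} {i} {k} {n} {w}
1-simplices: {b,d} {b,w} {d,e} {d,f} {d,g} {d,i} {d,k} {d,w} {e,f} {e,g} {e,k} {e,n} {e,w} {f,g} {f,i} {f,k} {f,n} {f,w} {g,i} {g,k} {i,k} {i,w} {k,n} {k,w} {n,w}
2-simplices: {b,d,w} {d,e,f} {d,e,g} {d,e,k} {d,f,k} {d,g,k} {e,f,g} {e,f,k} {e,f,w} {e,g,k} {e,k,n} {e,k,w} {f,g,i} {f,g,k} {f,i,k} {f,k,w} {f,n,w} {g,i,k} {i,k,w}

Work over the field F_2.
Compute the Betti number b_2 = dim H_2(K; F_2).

b_2=5

n_0=9 n_1=25 n_2=19  [Z2]
∂1: piv[bd,bw,de,df,dg,di,dk,en] rk=8  ker:dw,ef,eg,ek,ew,fg,fi,fk,fn,fw,gi,gk,ik,iw,kn,kw,nw
∂2: piv[bdw,def,deg,dek,dfk,dgk,efg,efw,ekn,ekw,fgi,fik,fnw,ikw] rk=14  ker:efk,egk,fgk,fkw,gik
b_2=(19−14)−0=5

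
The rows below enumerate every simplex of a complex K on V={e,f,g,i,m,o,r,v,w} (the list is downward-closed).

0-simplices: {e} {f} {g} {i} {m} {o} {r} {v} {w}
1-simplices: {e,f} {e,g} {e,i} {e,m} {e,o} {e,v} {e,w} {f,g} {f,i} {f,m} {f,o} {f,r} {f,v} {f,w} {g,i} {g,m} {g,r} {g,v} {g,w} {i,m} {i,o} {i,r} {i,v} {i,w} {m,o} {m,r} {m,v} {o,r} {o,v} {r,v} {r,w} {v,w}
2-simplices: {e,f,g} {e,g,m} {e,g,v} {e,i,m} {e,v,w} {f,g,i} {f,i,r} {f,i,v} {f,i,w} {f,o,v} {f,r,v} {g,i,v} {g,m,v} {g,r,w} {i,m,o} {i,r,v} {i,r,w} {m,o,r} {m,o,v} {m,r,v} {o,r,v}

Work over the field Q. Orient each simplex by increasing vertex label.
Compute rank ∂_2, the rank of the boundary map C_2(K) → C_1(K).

n_0=9 n_1=32 n_2=21  [Q]
∂1: piv[ef,eg,ei,em,eo,ev,ew,fr] rk=8  ker:fg,fi,fm,fo,fv,fw,gi,gm,gr,gv,gw,im,io,ir,iv,iw,mo,mr,mv,or,ov,rv,rw,vw
∂2: piv[efg,egm,egv,eim,evw,fgi,fir,fiv,fiw,fov,frv,giv,gmv,grw,imo,irw,mor,mov,mrv] rk=19  ker:irv,orv
rk∂_2=19

rank∂_2=19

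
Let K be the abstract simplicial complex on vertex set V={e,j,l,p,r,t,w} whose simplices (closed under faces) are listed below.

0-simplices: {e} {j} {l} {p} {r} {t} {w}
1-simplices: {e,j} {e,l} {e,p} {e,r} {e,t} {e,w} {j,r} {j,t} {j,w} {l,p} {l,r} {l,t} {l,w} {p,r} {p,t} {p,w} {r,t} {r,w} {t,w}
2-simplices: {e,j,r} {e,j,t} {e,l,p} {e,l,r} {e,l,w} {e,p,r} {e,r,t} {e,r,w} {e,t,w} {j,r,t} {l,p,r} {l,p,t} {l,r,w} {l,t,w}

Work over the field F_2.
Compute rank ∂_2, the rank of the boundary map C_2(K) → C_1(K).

rank∂_2=11

n_0=7 n_1=19 n_2=14  [Z2]
∂1: piv[ej,el,ep,er,et,ew] rk=6  ker:jr,jt,jw,lp,lr,lt,lw,pr,pt,pw,rt,rw,tw
∂2: piv[ejr,ejt,elp,elr,elw,epr,ert,erw,etw,lpt,ltw] rk=11  ker:jrt,lpr,lrw
rk∂_2=11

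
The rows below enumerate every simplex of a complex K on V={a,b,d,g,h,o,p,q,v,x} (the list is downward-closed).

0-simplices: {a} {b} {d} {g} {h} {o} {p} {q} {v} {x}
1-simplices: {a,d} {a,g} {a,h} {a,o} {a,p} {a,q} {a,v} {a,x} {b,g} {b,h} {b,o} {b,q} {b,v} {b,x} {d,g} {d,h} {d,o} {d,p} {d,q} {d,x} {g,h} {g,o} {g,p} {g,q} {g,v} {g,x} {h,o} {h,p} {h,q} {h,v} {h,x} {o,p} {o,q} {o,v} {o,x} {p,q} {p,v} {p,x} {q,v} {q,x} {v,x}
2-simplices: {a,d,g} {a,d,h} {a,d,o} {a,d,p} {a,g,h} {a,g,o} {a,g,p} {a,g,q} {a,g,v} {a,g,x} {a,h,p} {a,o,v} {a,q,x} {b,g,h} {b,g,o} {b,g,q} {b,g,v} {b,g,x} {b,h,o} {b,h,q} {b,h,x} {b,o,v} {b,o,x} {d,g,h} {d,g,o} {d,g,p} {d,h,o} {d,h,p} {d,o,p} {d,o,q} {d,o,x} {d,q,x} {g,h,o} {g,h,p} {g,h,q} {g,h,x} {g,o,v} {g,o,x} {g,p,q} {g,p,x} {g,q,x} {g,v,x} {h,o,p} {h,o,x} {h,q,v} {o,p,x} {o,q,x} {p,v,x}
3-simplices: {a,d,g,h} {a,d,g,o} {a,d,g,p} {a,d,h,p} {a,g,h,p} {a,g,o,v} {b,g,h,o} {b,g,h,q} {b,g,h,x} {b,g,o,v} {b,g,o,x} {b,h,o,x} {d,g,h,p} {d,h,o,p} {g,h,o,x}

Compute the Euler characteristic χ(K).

χ(K)=2

n_0=10 n_1=41 n_2=48 n_3=15
χ=+10−41+48−15=2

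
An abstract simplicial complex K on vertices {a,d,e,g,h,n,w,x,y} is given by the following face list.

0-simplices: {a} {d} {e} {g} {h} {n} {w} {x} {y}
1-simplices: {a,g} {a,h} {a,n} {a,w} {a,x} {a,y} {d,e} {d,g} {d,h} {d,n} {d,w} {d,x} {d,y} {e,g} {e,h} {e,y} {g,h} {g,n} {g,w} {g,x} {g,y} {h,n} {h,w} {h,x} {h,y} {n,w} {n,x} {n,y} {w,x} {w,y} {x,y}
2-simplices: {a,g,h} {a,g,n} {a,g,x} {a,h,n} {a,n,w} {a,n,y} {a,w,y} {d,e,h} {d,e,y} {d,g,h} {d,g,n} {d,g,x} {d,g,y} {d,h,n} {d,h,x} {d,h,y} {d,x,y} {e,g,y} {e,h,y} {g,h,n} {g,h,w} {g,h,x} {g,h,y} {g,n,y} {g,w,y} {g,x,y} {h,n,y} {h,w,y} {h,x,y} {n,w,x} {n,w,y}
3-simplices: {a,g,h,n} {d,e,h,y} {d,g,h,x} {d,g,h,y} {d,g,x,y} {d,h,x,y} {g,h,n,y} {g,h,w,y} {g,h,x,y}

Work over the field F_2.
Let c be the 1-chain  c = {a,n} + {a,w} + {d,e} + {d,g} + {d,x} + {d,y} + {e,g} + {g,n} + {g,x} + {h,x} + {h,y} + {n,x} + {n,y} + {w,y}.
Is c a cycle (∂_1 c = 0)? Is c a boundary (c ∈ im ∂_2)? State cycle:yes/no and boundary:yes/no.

n_0=9 n_1=31 n_2=31 n_3=9  [Z2]
∂1: piv[ag,ah,an,aw,ax,ay,de,dg] rk=8  ker:dh,dn,dw,dx,dy,eg,eh,ey,gh,gn,gw,gx,gy,hn,hw,hx,hy,nw,nx,ny,wx,wy,xy
∂2: piv[agh,agn,agx,ahn,anw,any,awy,deh,dey,dgh,dgn,dgx,dgy,dhx,dhy,dxy,egy,ghw,gny,gwy,nwx] rk=21  ker:dhn,ehy,ghn,ghx,ghy,gxy,hny,hwy,hxy,nwy
∂3: piv[aghn,dehy,dghx,dghy,dgxy,dhxy,ghny,ghwy] rk=8  ker:ghxy
∂1c = 0
c vs im∂2: residual ≠ 0 ⇒ not boundary

cycle:yes boundary:no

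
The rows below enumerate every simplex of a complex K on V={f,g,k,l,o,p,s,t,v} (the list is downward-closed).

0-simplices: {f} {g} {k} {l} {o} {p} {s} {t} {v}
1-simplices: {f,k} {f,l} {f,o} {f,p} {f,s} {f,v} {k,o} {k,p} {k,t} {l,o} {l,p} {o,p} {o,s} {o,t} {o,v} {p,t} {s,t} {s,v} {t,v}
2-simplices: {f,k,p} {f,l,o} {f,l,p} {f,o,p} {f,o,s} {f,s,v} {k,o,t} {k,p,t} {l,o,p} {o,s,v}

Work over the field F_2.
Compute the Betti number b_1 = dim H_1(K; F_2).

b_1=3

n_0=9 n_1=19 n_2=10  [Z2]
∂1: piv[fk,fl,fo,fp,fs,fv,kt] rk=7  ker:ko,kp,lo,lp,op,os,ot,ov,pt,st,sv,tv
∂2: piv[fkp,flo,flp,fop,fos,fsv,kot,kpt,osv] rk=9  ker:lop
b_1=(19−7)−9=3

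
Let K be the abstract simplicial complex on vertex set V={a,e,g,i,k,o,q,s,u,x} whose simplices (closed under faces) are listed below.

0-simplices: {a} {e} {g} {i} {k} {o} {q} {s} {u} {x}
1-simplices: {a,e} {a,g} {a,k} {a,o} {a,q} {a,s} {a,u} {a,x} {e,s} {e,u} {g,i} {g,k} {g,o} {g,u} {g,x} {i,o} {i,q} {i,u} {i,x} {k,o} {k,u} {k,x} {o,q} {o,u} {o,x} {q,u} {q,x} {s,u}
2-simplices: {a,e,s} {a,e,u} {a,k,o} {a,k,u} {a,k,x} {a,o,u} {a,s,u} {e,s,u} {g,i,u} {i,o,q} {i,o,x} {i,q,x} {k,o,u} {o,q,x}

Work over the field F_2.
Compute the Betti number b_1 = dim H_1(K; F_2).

n_0=10 n_1=28 n_2=14  [Z2]
∂1: piv[ae,ag,ak,ao,aq,as,au,ax,gi] rk=9  ker:es,eu,gk,go,gu,gx,io,iq,iu,ix,ko,ku,kx,oq,ou,ox,qu,qx,su
∂2: piv[aes,aeu,ako,aku,akx,aou,asu,giu,ioq,iox,iqx] rk=11  ker:esu,kou,oqx
b_1=(28−9)−11=8

b_1=8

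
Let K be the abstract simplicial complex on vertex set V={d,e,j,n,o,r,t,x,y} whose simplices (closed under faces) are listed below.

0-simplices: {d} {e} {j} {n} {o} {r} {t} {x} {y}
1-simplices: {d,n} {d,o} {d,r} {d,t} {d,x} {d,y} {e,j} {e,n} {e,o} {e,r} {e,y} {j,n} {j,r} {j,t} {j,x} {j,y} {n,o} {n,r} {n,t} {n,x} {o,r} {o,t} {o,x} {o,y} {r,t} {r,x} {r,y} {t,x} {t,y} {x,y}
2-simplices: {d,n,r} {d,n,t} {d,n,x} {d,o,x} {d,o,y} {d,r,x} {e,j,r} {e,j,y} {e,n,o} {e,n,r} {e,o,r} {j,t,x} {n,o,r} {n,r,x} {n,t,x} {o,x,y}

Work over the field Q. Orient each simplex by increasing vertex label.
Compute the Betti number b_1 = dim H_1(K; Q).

b_1=8

n_0=9 n_1=30 n_2=16  [Q]
∂1: piv[dn,do,dr,dt,dx,dy,ej,en] rk=8  ker:eo,er,ey,jn,jr,jt,jx,jy,no,nr,nt,nx,or,ot,ox,oy,rt,rx,ry,tx,ty,xy
∂2: piv[dnr,dnt,dnx,dox,doy,drx,ejr,ejy,eno,enr,eor,jtx,ntx,oxy] rk=14  ker:nor,nrx
b_1=(30−8)−14=8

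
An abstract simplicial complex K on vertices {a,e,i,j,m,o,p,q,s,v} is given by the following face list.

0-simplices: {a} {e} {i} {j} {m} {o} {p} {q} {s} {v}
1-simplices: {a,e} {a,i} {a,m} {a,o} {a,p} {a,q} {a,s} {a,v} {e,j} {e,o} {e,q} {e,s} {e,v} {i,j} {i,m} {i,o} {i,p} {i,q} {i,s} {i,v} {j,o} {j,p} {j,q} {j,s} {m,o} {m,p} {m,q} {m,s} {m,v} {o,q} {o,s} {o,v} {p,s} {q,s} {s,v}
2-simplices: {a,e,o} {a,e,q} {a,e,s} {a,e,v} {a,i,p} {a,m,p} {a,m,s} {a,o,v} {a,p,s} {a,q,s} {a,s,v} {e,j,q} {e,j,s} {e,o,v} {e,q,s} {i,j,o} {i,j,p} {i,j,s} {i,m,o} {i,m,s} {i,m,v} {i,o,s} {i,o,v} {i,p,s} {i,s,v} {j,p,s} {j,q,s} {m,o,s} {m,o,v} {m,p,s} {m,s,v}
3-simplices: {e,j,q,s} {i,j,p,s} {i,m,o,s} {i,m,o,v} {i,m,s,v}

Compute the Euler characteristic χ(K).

χ(K)=1

n_0=10 n_1=35 n_2=31 n_3=5
χ=+10−35+31−5=1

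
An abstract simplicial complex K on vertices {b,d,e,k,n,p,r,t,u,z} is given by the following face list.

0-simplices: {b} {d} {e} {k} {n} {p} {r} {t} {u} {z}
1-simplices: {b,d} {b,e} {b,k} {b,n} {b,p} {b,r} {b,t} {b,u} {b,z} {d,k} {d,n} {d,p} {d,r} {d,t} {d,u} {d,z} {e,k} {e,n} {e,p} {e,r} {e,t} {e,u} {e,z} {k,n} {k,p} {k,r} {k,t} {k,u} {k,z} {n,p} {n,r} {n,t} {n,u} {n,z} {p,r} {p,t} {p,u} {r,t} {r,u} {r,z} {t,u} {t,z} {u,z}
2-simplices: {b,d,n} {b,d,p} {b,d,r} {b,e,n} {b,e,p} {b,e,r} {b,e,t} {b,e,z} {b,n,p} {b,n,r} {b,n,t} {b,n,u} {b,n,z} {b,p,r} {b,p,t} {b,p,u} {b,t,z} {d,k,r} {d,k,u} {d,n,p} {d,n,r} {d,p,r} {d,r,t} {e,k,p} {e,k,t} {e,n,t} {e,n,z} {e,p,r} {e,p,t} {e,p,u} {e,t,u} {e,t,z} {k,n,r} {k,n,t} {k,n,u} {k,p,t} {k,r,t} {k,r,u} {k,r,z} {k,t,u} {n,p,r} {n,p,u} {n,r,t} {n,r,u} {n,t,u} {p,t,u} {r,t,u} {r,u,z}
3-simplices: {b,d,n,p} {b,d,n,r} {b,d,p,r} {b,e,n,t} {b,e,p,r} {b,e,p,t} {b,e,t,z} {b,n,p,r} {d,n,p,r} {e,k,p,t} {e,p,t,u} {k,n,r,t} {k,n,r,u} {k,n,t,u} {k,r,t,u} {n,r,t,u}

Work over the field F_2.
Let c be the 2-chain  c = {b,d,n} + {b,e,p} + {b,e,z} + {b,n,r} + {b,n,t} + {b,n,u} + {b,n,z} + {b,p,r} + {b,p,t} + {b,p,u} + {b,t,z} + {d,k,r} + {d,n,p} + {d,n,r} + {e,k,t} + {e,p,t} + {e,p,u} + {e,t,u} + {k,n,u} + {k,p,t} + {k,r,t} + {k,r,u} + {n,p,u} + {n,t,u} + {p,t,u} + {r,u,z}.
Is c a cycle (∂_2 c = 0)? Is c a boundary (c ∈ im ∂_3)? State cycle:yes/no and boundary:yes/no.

n_0=10 n_1=43 n_2=48 n_3=16  [Z2]
∂1: piv[bd,be,bk,bn,bp,br,bt,bu,bz] rk=9  ker:dk,dn,dp,dr,dt,du,dz,ek,en,ep,er,et,eu,ez,kn,kp,kr,kt,ku,kz,np,nr,nt,nu,nz,pr,pt,pu,rt,ru,rz,tu,tz,uz
∂2: piv[bdn,bdp,bdr,ben,bep,ber,bet,bez,bnp,bnr,bnt,bnu,bnz,bpr,bpt,bpu,btz,dkr,dku,drt,ekp,ekt,epu,etu,knr,knt,knu,krt,kru,krz,ruz] rk=31  ker:dnp,dnr,dpr,ent,enz,epr,ept,etz,kpt,ktu,npr,npu,nrt,nru,ntu,ptu,rtu
∂3: piv[bdnp,bdnr,bdpr,bent,bepr,bept,betz,bnpr,ekpt,eptu,knrt,knru,kntu,krtu] rk=14  ker:dnpr,nrtu
∂2c = {b,d} + {b,n} + {b,t} + {b,z} + {d,k} + {d,n} + {d,p} + {e,k} + {e,p} + {e,t} + {e,z} + {k,n} + {k,p} + {k,r} + {k,t} + {n,z} + {p,r} + {r,t} + {r,z} + {t,u} + {t,z} + {u,z}

cycle:no boundary:no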